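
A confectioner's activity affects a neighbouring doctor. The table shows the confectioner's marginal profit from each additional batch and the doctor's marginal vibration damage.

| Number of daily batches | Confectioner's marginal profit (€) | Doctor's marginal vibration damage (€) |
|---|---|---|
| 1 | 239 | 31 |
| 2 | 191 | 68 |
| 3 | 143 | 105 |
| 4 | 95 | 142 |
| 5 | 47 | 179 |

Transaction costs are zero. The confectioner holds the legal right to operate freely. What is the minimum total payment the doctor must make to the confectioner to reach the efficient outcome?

€142

Left alone the confectioner would choose level 5 (marginal profit stays positive).
Efficient level: k* = 3 (marginal profit ≥ marginal vibration damage through 3).
The doctor must at least cover the confectioner's forgone profit from cutting 5→3: 95 + 47 = 142.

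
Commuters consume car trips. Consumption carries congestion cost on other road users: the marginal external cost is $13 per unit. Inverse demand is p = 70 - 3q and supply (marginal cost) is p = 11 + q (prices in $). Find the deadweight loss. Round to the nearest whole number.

Market equilibrium (private): 11 + q = 70 - 3q → q_m = 14.7500.
Social marginal benefit = demand − MEC = 57 - 3q.
Set SMB = MC: 57 - 3q = 11 + q → q* = 11.5000.
The welfare-loss triangle has base |q_m − q*| and height MEC(q_m) (the vertical gap between SMB and MC is zero at q* and MEC at q_m).
DWL = ½ × 3.2500 × 13.0000 = 21.1250.

DWL = $21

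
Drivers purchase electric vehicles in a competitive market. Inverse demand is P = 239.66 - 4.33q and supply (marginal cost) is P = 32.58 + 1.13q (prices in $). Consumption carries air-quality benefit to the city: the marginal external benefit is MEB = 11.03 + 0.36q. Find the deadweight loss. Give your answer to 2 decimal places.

DWL = $59.73

Market equilibrium (private): 32.58 + 1.13q = 239.66 - 4.33q → q_m = 37.9267.
Social marginal benefit = demand + MEB = 250.69 - 3.97q.
Set SMB = MC: 250.69 - 3.97q = 32.58 + 1.13q → q* = 42.7667.
Height of the DWL triangle at q_m is SMB(q_m) − MC(q_m) = MEB(q_m) = 24.6836.
DWL = ½ × 4.8400 × 24.6836 = 59.7343.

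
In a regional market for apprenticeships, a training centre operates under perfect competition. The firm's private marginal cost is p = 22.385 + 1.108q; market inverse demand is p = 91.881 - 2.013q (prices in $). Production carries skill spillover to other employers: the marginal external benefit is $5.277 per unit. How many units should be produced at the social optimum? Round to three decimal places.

q* = 23.958

Social marginal cost = private MC − MEB = 17.108 + 1.108q.
Set SMC = demand: 17.108 + 1.108q = 91.881 - 2.013q → q* = 23.9580.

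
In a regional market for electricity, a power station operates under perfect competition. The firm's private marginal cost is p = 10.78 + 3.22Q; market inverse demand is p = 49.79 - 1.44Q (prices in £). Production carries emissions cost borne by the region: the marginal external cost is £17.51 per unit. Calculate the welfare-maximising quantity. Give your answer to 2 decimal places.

Q* = 4.61

Social marginal cost = private MC + MEC = 28.29 + 3.22Q.
Set SMC = demand: 28.29 + 3.22Q = 49.79 - 1.44Q → Q* = 4.6137.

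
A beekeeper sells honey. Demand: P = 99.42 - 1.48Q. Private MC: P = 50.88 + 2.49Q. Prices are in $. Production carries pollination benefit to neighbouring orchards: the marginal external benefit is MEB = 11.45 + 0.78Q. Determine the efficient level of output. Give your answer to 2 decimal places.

Social marginal cost = private MC − MEB = 39.43 + 1.71Q.
Set SMC = demand: 39.43 + 1.71Q = 99.42 - 1.48Q → Q* = 18.8056.

Q* = 18.81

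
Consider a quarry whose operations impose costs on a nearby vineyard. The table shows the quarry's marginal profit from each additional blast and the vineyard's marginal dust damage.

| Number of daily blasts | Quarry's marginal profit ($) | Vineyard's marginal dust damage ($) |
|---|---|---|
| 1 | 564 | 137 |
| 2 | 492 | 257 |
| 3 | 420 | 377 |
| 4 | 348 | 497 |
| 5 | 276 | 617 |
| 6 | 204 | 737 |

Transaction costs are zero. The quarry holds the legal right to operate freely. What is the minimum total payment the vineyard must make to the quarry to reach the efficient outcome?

Left alone the quarry would choose level 6 (marginal profit stays positive).
Efficient level: k* = 3 (marginal profit ≥ marginal dust damage through 3).
The vineyard must at least cover the quarry's forgone profit from cutting 6→3: 348 + 276 + 204 = 828.

$828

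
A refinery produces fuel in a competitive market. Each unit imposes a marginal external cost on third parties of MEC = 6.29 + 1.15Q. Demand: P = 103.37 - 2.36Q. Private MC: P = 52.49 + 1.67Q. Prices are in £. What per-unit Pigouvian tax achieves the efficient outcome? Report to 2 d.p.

tax = £16.19 per unit

Social marginal cost = private MC + MEC = 58.78 + 2.82Q.
Set SMC = demand: 58.78 + 2.82Q = 103.37 - 2.36Q → Q* = 8.6081.
The Pigouvian tax equals MEC at Q*: 6.29 + 1.15×8.6081 = 16.1893.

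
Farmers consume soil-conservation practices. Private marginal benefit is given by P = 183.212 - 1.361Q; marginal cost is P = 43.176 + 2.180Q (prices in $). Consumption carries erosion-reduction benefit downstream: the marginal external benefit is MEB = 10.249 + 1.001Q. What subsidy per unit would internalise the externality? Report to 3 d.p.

subsidy = $69.475 per unit

Social marginal benefit = demand + MEB = 193.461 - 0.360Q.
Set SMB = MC: 193.461 - 0.360Q = 43.176 + 2.180Q → Q* = 59.1673.
The Pigouvian subsidy equals MEB at Q*: 10.249 + 1.001×59.1673 = 69.4755.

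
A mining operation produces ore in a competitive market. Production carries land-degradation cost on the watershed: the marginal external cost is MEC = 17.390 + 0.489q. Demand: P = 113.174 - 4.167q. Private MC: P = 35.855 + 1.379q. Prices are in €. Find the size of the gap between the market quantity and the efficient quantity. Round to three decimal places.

4.011 units

Market equilibrium (private): 35.855 + 1.379q = 113.174 - 4.167q → q_m = 13.9414.
Social marginal cost = private MC + MEC = 53.245 + 1.868q.
Set SMC = demand: 53.245 + 1.868q = 113.174 - 4.167q → q* = 9.9302.
Gap = |13.9414 − 9.9302| = 4.0112.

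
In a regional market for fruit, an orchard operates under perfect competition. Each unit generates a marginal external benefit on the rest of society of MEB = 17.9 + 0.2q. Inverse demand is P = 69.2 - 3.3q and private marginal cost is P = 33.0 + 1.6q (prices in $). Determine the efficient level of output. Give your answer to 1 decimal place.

Social marginal cost = private MC − MEB = 15.1 + 1.4q.
Set SMC = demand: 15.1 + 1.4q = 69.2 - 3.3q → q* = 11.5106.

q* = 11.5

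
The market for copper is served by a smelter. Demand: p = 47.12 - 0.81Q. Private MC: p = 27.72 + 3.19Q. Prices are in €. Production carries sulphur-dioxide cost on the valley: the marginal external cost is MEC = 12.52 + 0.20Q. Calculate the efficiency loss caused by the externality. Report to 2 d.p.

Market equilibrium (private): 27.72 + 3.19Q = 47.12 - 0.81Q → Q_m = 4.8500.
Social marginal cost = private MC + MEC = 40.24 + 3.39Q.
Set SMC = demand: 40.24 + 3.39Q = 47.12 - 0.81Q → Q* = 1.6381.
The loss is the area between SMC and demand from Q* to Q_m; with linear curves that's a triangle of height MEC(Q_m).
DWL = ½ × 3.2119 × 13.4900 = 21.6643.

DWL = €21.66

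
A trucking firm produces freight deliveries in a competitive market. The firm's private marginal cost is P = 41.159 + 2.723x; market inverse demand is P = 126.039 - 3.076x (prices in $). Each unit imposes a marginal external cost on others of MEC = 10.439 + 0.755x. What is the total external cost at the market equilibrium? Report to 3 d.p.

Market equilibrium (private): 41.159 + 2.723x = 126.039 - 3.076x → x_m = 14.6370.
Total external cost = ∫₀^{x_m} (10.439 + 0.755x) dx = 10.439×14.6370 + ½×0.755×14.6370² = 233.6719.

$233.672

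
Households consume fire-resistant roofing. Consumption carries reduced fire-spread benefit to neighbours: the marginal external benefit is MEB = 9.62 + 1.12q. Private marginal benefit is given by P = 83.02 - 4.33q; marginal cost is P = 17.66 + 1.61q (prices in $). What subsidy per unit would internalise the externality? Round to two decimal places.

subsidy = $27.04 per unit

Social marginal benefit = demand + MEB = 92.64 - 3.21q.
Set SMB = MC: 92.64 - 3.21q = 17.66 + 1.61q → q* = 15.5560.
The Pigouvian subsidy equals MEB at q*: 9.62 + 1.12×15.5560 = 27.0427.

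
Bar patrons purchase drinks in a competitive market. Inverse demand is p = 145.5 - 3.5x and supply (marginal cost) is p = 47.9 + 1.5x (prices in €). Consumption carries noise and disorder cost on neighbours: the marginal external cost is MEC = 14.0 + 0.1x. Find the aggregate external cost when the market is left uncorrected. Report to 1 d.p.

€292.3

Market equilibrium (private): 47.9 + 1.5x = 145.5 - 3.5x → x_m = 19.5200.
Total external cost = ∫₀^{x_m} (14.0 + 0.1x) dx = 14.0×19.5200 + ½×0.1×19.5200² = 292.3315.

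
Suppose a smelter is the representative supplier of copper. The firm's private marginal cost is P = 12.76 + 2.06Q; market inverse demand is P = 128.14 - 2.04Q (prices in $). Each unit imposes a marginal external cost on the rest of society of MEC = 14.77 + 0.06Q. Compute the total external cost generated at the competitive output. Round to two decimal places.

Market equilibrium (private): 12.76 + 2.06Q = 128.14 - 2.04Q → Q_m = 28.1415.
Total external cost = ∫₀^{Q_m} (14.77 + 0.06Q) dQ = 14.77×28.1415 + ½×0.06×28.1415² = 439.4083.

$439.41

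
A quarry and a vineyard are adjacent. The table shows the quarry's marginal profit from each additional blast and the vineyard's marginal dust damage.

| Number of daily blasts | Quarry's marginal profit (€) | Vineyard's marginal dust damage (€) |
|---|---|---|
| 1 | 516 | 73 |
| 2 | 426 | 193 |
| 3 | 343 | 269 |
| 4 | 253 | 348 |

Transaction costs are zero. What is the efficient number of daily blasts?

3

Bargaining reaches the level where marginal profit last exceeds marginal dust damage.
That holds through level 3 (343 ≥ 269) but not at 4 (253 < 348).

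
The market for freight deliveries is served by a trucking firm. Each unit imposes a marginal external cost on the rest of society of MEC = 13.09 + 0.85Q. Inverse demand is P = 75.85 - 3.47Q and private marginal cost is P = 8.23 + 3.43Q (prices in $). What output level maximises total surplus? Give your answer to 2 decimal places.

Social marginal cost = private MC + MEC = 21.32 + 4.28Q.
Set SMC = demand: 21.32 + 4.28Q = 75.85 - 3.47Q → Q* = 7.0361.

Q* = 7.04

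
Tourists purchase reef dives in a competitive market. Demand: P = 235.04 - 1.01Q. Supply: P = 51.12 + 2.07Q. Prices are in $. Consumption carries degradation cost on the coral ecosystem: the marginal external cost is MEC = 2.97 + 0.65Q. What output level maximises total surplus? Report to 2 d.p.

Q* = 48.51

Social marginal benefit = demand − MEC = 232.07 - 1.66Q.
Set SMB = MC: 232.07 - 1.66Q = 51.12 + 2.07Q → Q* = 48.5121.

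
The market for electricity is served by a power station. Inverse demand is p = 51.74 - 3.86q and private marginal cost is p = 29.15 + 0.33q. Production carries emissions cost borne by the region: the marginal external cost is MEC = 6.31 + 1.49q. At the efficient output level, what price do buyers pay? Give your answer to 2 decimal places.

Social marginal cost = private MC + MEC = 35.46 + 1.82q.
Set SMC = demand: 35.46 + 1.82q = 51.74 - 3.86q → q* = 2.8662.
Consumer price on the demand curve at q*: 51.74 − 3.86×2.8662 = 40.6765.

P = 40.68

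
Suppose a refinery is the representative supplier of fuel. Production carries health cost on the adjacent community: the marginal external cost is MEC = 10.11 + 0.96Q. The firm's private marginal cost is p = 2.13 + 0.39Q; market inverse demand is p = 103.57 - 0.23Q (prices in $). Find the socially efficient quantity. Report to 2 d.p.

Social marginal cost = private MC + MEC = 12.24 + 1.35Q.
Set SMC = demand: 12.24 + 1.35Q = 103.57 - 0.23Q → Q* = 57.8038.

Q* = 57.80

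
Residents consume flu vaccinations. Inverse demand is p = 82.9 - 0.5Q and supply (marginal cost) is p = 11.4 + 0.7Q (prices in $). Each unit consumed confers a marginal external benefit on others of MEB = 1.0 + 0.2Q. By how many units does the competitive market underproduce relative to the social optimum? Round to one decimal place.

12.9 units

Market equilibrium (private): 11.4 + 0.7Q = 82.9 - 0.5Q → Q_m = 59.5833.
Social marginal benefit = demand + MEB = 83.9 - 0.3Q.
Set SMB = MC: 83.9 - 0.3Q = 11.4 + 0.7Q → Q* = 72.5000.
Gap = |59.5833 − 72.5000| = 12.9167.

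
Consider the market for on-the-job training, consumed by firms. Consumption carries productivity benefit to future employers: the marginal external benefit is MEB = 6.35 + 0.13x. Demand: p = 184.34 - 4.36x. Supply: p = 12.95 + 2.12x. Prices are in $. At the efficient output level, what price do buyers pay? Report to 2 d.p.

P = $62.30

Social marginal benefit = demand + MEB = 190.69 - 4.23x.
Set SMB = MC: 190.69 - 4.23x = 12.95 + 2.12x → x* = 27.9906.
Consumer price on the demand curve at x*: 184.34 − 4.36×27.9906 = 62.3010.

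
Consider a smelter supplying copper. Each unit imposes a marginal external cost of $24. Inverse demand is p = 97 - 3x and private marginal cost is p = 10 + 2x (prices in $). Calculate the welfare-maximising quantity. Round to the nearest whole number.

x* = 13

Social marginal cost = private MC + MEC = 34 + 2x.
Set SMC = demand: 34 + 2x = 97 - 3x → x* = 12.6000.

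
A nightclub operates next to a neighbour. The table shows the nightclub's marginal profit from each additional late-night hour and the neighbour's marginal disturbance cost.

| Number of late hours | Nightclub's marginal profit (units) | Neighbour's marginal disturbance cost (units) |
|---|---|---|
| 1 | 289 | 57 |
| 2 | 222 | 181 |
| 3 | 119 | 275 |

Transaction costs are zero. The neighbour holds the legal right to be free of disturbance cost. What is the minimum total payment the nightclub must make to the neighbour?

Efficient level: marginal profit ≥ marginal disturbance cost through level 2, so k* = 2.
With the neighbour holding the right, the nightclub must at least compensate total damage at k*: 57 + 181 = 238.

238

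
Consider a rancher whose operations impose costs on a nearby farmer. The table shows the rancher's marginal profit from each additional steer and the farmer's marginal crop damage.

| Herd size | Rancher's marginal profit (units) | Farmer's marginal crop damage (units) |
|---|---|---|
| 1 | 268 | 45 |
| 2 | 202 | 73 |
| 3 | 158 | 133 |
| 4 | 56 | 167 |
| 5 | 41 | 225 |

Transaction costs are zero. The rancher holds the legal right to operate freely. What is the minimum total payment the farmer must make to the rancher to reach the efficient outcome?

97

Left alone the rancher would choose level 5 (marginal profit stays positive).
Efficient level: k* = 3 (marginal profit ≥ marginal crop damage through 3).
The farmer must at least cover the rancher's forgone profit from cutting 5→3: 56 + 41 = 97.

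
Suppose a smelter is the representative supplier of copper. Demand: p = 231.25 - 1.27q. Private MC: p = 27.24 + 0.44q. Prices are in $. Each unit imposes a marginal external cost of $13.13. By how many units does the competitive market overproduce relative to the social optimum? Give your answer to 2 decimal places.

7.68 units

Market equilibrium (private): 27.24 + 0.44q = 231.25 - 1.27q → q_m = 119.3041.
Social marginal cost = private MC + MEC = 40.37 + 0.44q.
Set SMC = demand: 40.37 + 0.44q = 231.25 - 1.27q → q* = 111.6257.
Gap = |119.3041 − 111.6257| = 7.6784.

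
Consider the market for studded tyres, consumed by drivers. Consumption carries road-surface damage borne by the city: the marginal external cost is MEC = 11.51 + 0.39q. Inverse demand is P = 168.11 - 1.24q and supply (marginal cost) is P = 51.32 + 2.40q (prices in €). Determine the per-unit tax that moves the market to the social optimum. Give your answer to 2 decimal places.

Social marginal benefit = demand − MEC = 156.60 - 1.63q.
Set SMB = MC: 156.60 - 1.63q = 51.32 + 2.40q → q* = 26.1241.
The Pigouvian tax equals MEC at q*: 11.51 + 0.39×26.1241 = 21.6984.

tax = €21.70 per unit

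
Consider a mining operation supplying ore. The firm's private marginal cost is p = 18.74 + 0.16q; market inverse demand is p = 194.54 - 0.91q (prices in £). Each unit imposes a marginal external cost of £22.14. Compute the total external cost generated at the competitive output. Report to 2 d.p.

Market equilibrium (private): 18.74 + 0.16q = 194.54 - 0.91q → q_m = 164.2991.
Total external cost = MEC × q_m = 22.14 × 164.2991 = 3637.5821.

£3637.58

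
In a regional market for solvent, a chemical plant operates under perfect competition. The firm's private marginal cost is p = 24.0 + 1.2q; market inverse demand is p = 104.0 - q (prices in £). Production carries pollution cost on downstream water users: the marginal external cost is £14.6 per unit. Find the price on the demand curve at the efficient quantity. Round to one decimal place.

P = £74.3

Social marginal cost = private MC + MEC = 38.6 + 1.2q.
Set SMC = demand: 38.6 + 1.2q = 104.0 - q → q* = 29.7273.
Consumer price on the demand curve at q*: 104.0 − 1.0×29.7273 = 74.2727.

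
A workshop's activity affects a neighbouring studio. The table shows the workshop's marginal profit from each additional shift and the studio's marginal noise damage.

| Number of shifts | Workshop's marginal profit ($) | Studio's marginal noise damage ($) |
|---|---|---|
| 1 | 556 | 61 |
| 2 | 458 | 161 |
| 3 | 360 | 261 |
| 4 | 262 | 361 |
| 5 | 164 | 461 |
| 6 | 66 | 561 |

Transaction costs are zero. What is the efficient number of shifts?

3

Bargaining reaches the level where marginal profit last exceeds marginal noise damage.
That holds through level 3 (360 ≥ 261) but not at 4 (262 < 361).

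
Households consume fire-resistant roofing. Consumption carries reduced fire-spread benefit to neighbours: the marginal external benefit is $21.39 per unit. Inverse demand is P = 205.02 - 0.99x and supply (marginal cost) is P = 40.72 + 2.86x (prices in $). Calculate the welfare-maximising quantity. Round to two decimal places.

Social marginal benefit = demand + MEB = 226.41 - 0.99x.
Set SMB = MC: 226.41 - 0.99x = 40.72 + 2.86x → x* = 48.2312.

x* = 48.23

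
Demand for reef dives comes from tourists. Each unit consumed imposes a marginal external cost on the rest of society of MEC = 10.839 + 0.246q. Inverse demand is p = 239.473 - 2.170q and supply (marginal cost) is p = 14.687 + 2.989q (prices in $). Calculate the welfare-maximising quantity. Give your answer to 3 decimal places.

q* = 39.583

Social marginal benefit = demand − MEC = 228.634 - 2.416q.
Set SMB = MC: 228.634 - 2.416q = 14.687 + 2.989q → q* = 39.5832.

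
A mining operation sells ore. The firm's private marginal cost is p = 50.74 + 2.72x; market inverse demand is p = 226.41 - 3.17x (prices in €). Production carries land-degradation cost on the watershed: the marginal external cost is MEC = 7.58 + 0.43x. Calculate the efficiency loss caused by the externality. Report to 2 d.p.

Market equilibrium (private): 50.74 + 2.72x = 226.41 - 3.17x → x_m = 29.8251.
Social marginal cost = private MC + MEC = 58.32 + 3.15x.
Set SMC = demand: 58.32 + 3.15x = 226.41 - 3.17x → x* = 26.5965.
Height of the DWL triangle at x_m is SMC(x_m) − demand(x_m) = MEC(x_m) = 20.4048.
DWL = ½ × 3.2286 × 20.4048 = 32.9395.

DWL = €32.94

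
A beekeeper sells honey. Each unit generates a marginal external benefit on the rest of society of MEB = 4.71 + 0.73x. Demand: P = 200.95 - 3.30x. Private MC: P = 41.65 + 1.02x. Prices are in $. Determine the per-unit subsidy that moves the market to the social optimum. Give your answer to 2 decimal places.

subsidy = $38.06 per unit

Social marginal cost = private MC − MEB = 36.94 + 0.29x.
Set SMC = demand: 36.94 + 0.29x = 200.95 - 3.30x → x* = 45.6852.
The Pigouvian subsidy equals MEB at x*: 4.71 + 0.73×45.6852 = 38.0602.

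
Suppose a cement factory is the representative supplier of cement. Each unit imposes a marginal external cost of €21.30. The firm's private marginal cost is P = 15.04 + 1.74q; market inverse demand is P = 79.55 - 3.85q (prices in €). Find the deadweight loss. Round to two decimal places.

DWL = €40.58

Market equilibrium (private): 15.04 + 1.74q = 79.55 - 3.85q → q_m = 11.5403.
Social marginal cost = private MC + MEC = 36.34 + 1.74q.
Set SMC = demand: 36.34 + 1.74q = 79.55 - 3.85q → q* = 7.7299.
Height of the DWL triangle at q_m is SMC(q_m) − demand(q_m) = MEC(q_m) = 21.3000.
DWL = ½ × 3.8104 × 21.3000 = 40.5808.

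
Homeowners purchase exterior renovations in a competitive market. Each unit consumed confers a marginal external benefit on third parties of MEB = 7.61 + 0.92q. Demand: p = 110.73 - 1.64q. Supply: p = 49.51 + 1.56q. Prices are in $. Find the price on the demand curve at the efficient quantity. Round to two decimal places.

Social marginal benefit = demand + MEB = 118.34 - 0.72q.
Set SMB = MC: 118.34 - 0.72q = 49.51 + 1.56q → q* = 30.1886.
Consumer price on the demand curve at q*: 110.73 − 1.64×30.1886 = 61.2207.

P = $61.22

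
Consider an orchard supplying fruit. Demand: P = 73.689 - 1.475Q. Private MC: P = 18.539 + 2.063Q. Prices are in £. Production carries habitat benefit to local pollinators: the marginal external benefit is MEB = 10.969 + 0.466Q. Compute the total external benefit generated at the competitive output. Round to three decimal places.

£227.599

Market equilibrium (private): 18.539 + 2.063Q = 73.689 - 1.475Q → Q_m = 15.5879.
Total external benefit = ∫₀^{Q_m} (10.969 + 0.466Q) dQ = 10.969×15.5879 + ½×0.466×15.5879² = 227.5986.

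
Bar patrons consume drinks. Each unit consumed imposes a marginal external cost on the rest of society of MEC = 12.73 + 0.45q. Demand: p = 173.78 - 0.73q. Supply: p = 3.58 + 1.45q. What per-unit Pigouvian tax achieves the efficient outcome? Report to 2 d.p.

Social marginal benefit = demand − MEC = 161.05 - 1.18q.
Set SMB = MC: 161.05 - 1.18q = 3.58 + 1.45q → q* = 59.8745.
The Pigouvian tax equals MEC at q*: 12.73 + 0.45×59.8745 = 39.6735.

tax = 39.67 per unit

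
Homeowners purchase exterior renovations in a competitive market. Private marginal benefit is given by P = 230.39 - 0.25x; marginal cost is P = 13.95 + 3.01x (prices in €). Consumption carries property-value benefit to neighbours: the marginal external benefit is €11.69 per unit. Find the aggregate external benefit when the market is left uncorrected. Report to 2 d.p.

€776.13

Market equilibrium (private): 13.95 + 3.01x = 230.39 - 0.25x → x_m = 66.3926.
Total external benefit = MEB × x_m = 11.69 × 66.3926 = 776.1295.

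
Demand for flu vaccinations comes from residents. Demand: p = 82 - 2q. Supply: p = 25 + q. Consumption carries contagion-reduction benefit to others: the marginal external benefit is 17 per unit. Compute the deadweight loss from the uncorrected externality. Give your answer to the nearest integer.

Market equilibrium (private): 25 + q = 82 - 2q → q_m = 19.0000.
Social marginal benefit = demand + MEB = 99 - 2q.
Set SMB = MC: 99 - 2q = 25 + q → q* = 24.6667.
Height of the DWL triangle at q_m is SMB(q_m) − MC(q_m) = MEB(q_m) = 17.0000.
DWL = ½ × 5.6667 × 17.0000 = 48.1670.

DWL = 48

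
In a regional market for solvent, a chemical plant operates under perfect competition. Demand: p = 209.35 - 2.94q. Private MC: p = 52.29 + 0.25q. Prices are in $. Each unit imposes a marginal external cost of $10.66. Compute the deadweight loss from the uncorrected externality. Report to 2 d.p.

Market equilibrium (private): 52.29 + 0.25q = 209.35 - 2.94q → q_m = 49.2351.
Social marginal cost = private MC + MEC = 62.95 + 0.25q.
Set SMC = demand: 62.95 + 0.25q = 209.35 - 2.94q → q* = 45.8934.
The welfare-loss triangle has base |q_m − q*| and height MEC(q_m) (the vertical gap between SMC and demand is zero at q* and MEC at q_m).
DWL = ½ × 3.3417 × 10.6600 = 17.8113.

DWL = $17.81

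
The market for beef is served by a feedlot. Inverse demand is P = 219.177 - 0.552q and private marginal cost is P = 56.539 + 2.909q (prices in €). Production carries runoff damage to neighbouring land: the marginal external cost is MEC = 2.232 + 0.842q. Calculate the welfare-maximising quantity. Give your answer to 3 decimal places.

q* = 37.278

Social marginal cost = private MC + MEC = 58.771 + 3.751q.
Set SMC = demand: 58.771 + 3.751q = 219.177 - 0.552q → q* = 37.2777.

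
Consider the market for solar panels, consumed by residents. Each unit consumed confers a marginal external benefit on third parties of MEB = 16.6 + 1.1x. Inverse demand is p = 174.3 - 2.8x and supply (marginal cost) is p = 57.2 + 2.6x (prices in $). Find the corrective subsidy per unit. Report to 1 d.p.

Social marginal benefit = demand + MEB = 190.9 - 1.7x.
Set SMB = MC: 190.9 - 1.7x = 57.2 + 2.6x → x* = 31.0930.
The Pigouvian subsidy equals MEB at x*: 16.6 + 1.1×31.0930 = 50.8023.

subsidy = $50.8 per unit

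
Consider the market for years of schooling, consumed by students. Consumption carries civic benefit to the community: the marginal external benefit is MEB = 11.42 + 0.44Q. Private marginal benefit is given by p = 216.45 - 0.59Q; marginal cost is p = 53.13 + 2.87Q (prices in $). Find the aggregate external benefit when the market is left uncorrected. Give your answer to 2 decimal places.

$1029.22

Market equilibrium (private): 53.13 + 2.87Q = 216.45 - 0.59Q → Q_m = 47.2023.
Total external benefit = ∫₀^{Q_m} (11.42 + 0.44Q) dQ = 11.42×47.2023 + ½×0.44×47.2023² = 1029.2228.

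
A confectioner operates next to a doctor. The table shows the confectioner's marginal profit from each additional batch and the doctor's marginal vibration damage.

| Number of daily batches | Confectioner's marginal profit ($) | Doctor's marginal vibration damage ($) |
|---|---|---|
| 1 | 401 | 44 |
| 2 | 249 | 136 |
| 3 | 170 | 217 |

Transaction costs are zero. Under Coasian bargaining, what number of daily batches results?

Bargaining reaches the level where marginal profit last exceeds marginal vibration damage.
That holds through level 2 (249 ≥ 136) but not at 3 (170 < 217).

2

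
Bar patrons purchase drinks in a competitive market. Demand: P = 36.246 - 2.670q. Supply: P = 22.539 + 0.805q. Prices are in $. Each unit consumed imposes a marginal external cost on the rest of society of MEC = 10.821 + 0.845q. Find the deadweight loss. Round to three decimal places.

Market equilibrium (private): 22.539 + 0.805q = 36.246 - 2.670q → q_m = 3.9445.
Social marginal benefit = demand − MEC = 25.425 - 3.515q.
Set SMB = MC: 25.425 - 3.515q = 22.539 + 0.805q → q* = 0.6681.
Height of the DWL triangle at q_m is MC(q_m) − SMB(q_m) = MEC(q_m) = 14.1541.
DWL = ½ × 3.2764 × 14.1541 = 23.1872.

DWL = $23.187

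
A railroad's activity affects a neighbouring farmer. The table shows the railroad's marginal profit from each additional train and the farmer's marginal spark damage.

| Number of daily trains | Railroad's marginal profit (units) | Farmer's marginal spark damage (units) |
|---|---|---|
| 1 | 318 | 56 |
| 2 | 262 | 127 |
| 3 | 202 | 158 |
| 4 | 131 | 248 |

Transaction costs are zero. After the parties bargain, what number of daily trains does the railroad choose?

Bargaining reaches the level where marginal profit last exceeds marginal spark damage.
That holds through level 3 (202 ≥ 158) but not at 4 (131 < 248).

3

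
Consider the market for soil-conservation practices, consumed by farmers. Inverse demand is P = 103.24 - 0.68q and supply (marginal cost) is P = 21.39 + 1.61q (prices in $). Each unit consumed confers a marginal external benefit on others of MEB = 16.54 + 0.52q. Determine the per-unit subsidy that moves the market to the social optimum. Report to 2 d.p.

Social marginal benefit = demand + MEB = 119.78 - 0.16q.
Set SMB = MC: 119.78 - 0.16q = 21.39 + 1.61q → q* = 55.5876.
The Pigouvian subsidy equals MEB at q*: 16.54 + 0.52×55.5876 = 45.4456.

subsidy = $45.45 per unit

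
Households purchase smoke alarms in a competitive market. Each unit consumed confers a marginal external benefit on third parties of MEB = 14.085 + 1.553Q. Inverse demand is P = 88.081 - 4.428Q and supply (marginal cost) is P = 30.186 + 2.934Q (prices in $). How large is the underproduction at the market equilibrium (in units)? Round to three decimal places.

4.527 units

Market equilibrium (private): 30.186 + 2.934Q = 88.081 - 4.428Q → Q_m = 7.8640.
Social marginal benefit = demand + MEB = 102.166 - 2.875Q.
Set SMB = MC: 102.166 - 2.875Q = 30.186 + 2.934Q → Q* = 12.3911.
Gap = |7.8640 − 12.3911| = 4.5271.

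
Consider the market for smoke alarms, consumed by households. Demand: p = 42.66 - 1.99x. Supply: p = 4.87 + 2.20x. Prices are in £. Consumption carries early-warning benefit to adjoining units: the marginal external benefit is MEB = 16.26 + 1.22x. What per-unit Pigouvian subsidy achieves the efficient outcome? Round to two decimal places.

Social marginal benefit = demand + MEB = 58.92 - 0.77x.
Set SMB = MC: 58.92 - 0.77x = 4.87 + 2.20x → x* = 18.1987.
The Pigouvian subsidy equals MEB at x*: 16.26 + 1.22×18.1987 = 38.4624.

subsidy = £38.46 per unit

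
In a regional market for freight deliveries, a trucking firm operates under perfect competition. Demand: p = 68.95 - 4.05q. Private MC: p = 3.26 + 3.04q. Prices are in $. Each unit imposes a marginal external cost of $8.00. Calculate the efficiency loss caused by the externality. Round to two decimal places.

Market equilibrium (private): 3.26 + 3.04q = 68.95 - 4.05q → q_m = 9.2652.
Social marginal cost = private MC + MEC = 11.26 + 3.04q.
Set SMC = demand: 11.26 + 3.04q = 68.95 - 4.05q → q* = 8.1368.
The loss is the area between SMC and demand from q* to q_m; with linear curves that's a triangle of height MEC(q_m).
DWL = ½ × 1.1284 × 8.0000 = 4.5136.

DWL = $4.51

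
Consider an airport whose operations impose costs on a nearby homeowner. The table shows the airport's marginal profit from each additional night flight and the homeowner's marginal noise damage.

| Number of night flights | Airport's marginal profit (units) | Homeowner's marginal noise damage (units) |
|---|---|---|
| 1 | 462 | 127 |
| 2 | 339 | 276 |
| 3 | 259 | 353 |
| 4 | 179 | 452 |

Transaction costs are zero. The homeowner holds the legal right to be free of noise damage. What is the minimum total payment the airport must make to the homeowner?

Efficient level: marginal profit ≥ marginal noise damage through level 2, so k* = 2.
With the homeowner holding the right, the airport must at least compensate total damage at k*: 127 + 276 = 403.

403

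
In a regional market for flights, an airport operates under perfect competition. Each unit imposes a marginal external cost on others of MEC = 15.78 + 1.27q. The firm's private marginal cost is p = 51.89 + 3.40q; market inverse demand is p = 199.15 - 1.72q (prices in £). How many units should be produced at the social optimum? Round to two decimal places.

Social marginal cost = private MC + MEC = 67.67 + 4.67q.
Set SMC = demand: 67.67 + 4.67q = 199.15 - 1.72q → q* = 20.5759.

q* = 20.58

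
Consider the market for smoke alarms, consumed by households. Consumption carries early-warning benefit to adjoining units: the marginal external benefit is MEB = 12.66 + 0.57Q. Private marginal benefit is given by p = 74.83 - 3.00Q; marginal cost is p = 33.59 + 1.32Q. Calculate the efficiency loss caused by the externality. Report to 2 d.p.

DWL = 43.69

Market equilibrium (private): 33.59 + 1.32Q = 74.83 - 3.00Q → Q_m = 9.5463.
Social marginal benefit = demand + MEB = 87.49 - 2.43Q.
Set SMB = MC: 87.49 - 2.43Q = 33.59 + 1.32Q → Q* = 14.3733.
Between Q* and Q_m the wedge SMB − MC runs linearly from 0 to MEB(Q_m), so the loss is a triangle.
DWL = ½ × 4.8270 × 18.1014 = 43.6877.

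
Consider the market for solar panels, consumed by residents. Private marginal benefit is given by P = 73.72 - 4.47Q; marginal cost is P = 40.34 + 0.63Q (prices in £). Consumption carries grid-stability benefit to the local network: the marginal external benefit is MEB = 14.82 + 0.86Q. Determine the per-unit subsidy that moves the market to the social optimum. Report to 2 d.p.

subsidy = £24.60 per unit

Social marginal benefit = demand + MEB = 88.54 - 3.61Q.
Set SMB = MC: 88.54 - 3.61Q = 40.34 + 0.63Q → Q* = 11.3679.
The Pigouvian subsidy equals MEB at Q*: 14.82 + 0.86×11.3679 = 24.5964.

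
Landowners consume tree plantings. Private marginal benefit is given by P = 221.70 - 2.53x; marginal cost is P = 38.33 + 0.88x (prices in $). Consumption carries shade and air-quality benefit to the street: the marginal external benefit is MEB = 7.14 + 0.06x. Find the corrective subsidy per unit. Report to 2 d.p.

subsidy = $10.55 per unit

Social marginal benefit = demand + MEB = 228.84 - 2.47x.
Set SMB = MC: 228.84 - 2.47x = 38.33 + 0.88x → x* = 56.8687.
The Pigouvian subsidy equals MEB at x*: 7.14 + 0.06×56.8687 = 10.5521.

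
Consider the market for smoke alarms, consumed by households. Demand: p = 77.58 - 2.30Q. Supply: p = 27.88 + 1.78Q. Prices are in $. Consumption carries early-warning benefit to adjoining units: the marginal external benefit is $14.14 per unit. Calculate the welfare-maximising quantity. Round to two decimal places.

Q* = 15.65

Social marginal benefit = demand + MEB = 91.72 - 2.30Q.
Set SMB = MC: 91.72 - 2.30Q = 27.88 + 1.78Q → Q* = 15.6471.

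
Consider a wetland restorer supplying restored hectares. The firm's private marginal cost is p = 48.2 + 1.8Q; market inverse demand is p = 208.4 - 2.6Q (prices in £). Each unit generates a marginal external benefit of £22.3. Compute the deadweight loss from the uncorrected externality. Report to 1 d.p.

DWL = £56.5

Market equilibrium (private): 48.2 + 1.8Q = 208.4 - 2.6Q → Q_m = 36.4091.
Social marginal cost = private MC − MEB = 25.9 + 1.8Q.
Set SMC = demand: 25.9 + 1.8Q = 208.4 - 2.6Q → Q* = 41.4773.
The welfare-loss triangle has base |Q_m − Q*| and height MEB(Q_m) (the vertical gap between SMC and demand is zero at Q* and MEB at Q_m).
DWL = ½ × 5.0682 × 22.3000 = 56.5104.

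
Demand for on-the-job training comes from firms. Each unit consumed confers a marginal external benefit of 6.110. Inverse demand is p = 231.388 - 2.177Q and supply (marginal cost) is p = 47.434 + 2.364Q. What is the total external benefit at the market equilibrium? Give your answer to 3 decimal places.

Market equilibrium (private): 47.434 + 2.364Q = 231.388 - 2.177Q → Q_m = 40.5096.
Total external benefit = MEB × Q_m = 6.110 × 40.5096 = 247.5137.

247.514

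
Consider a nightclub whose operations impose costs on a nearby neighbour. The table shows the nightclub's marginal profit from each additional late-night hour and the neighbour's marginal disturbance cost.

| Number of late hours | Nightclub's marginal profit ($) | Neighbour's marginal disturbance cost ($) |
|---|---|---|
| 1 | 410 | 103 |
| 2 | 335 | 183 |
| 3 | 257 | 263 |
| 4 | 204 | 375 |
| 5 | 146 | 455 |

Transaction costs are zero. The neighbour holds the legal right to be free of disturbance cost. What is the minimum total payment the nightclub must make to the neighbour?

$286

Efficient level: marginal profit ≥ marginal disturbance cost through level 2, so k* = 2.
With the neighbour holding the right, the nightclub must at least compensate total damage at k*: 103 + 183 = 286.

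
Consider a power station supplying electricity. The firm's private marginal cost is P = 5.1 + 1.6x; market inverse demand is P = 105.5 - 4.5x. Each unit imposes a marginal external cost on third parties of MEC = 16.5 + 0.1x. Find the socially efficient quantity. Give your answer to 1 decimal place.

Social marginal cost = private MC + MEC = 21.6 + 1.7x.
Set SMC = demand: 21.6 + 1.7x = 105.5 - 4.5x → x* = 13.5323.

x* = 13.5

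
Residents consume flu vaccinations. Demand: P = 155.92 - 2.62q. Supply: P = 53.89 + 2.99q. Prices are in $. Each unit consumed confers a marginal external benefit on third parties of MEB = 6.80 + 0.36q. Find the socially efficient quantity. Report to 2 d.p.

Social marginal benefit = demand + MEB = 162.72 - 2.26q.
Set SMB = MC: 162.72 - 2.26q = 53.89 + 2.99q → q* = 20.7295.

q* = 20.73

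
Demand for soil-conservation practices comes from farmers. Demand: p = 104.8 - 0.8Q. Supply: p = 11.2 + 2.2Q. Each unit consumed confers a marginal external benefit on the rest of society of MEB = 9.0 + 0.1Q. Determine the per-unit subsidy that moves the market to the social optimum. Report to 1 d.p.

Social marginal benefit = demand + MEB = 113.8 - 0.7Q.
Set SMB = MC: 113.8 - 0.7Q = 11.2 + 2.2Q → Q* = 35.3793.
The Pigouvian subsidy equals MEB at Q*: 9.0 + 0.1×35.3793 = 12.5379.

subsidy = 12.5 per unit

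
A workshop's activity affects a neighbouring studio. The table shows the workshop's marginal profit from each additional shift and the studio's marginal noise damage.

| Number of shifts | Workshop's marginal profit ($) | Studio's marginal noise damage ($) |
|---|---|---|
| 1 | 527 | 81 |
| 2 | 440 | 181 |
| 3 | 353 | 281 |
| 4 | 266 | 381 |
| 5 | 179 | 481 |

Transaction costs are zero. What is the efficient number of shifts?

Bargaining reaches the level where marginal profit last exceeds marginal noise damage.
That holds through level 3 (353 ≥ 281) but not at 4 (266 < 381).

3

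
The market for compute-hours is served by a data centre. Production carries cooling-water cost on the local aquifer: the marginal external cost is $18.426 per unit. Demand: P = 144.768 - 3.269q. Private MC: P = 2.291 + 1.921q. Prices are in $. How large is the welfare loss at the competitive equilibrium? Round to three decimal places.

Market equilibrium (private): 2.291 + 1.921q = 144.768 - 3.269q → q_m = 27.4522.
Social marginal cost = private MC + MEC = 20.717 + 1.921q.
Set SMC = demand: 20.717 + 1.921q = 144.768 - 3.269q → q* = 23.9019.
Height of the DWL triangle at q_m is SMC(q_m) − demand(q_m) = MEC(q_m) = 18.4260.
DWL = ½ × 3.5503 × 18.4260 = 32.7089.

DWL = $32.709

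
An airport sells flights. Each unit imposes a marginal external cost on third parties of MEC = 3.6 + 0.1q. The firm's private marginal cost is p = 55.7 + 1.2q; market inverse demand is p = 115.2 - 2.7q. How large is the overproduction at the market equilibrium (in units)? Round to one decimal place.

1.3 units

Market equilibrium (private): 55.7 + 1.2q = 115.2 - 2.7q → q_m = 15.2564.
Social marginal cost = private MC + MEC = 59.3 + 1.3q.
Set SMC = demand: 59.3 + 1.3q = 115.2 - 2.7q → q* = 13.9750.
Gap = |15.2564 − 13.9750| = 1.2814.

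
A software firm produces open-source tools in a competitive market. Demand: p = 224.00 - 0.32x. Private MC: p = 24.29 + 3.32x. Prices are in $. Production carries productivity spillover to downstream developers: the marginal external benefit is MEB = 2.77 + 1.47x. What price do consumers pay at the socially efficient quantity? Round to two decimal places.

P = $194.14

Social marginal cost = private MC − MEB = 21.52 + 1.85x.
Set SMC = demand: 21.52 + 1.85x = 224.00 - 0.32x → x* = 93.3088.
Consumer price on the demand curve at x*: 224.00 − 0.32×93.3088 = 194.1412.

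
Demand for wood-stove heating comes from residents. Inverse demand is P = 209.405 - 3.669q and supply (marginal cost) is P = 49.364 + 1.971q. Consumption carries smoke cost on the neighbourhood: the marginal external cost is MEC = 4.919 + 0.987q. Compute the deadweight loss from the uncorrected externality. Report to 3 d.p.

Market equilibrium (private): 49.364 + 1.971q = 209.405 - 3.669q → q_m = 28.3761.
Social marginal benefit = demand − MEC = 204.486 - 4.656q.
Set SMB = MC: 204.486 - 4.656q = 49.364 + 1.971q → q* = 23.4076.
Between q* and q_m the wedge MC − SMB runs linearly from 0 to MEC(q_m), so the loss is a triangle.
DWL = ½ × 4.9685 × 32.9262 = 81.7969.

DWL = 81.797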